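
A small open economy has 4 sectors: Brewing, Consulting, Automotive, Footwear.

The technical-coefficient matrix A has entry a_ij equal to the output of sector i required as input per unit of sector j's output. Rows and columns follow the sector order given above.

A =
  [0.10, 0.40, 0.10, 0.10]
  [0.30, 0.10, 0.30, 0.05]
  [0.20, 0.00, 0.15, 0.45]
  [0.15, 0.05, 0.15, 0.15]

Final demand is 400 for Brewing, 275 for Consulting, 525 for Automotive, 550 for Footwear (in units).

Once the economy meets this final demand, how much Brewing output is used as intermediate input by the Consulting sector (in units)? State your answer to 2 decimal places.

I − A =
  [   0.90    -0.40    -0.10    -0.10]
  [  -0.30     0.90    -0.30    -0.05]
  [  -0.20     0.00     0.85    -0.45]
  [  -0.15    -0.05    -0.15     0.85]
Compute the cofactors C_ij = (−1)^(i+j)·(3×3 minor ij) of I−A; the adjugate is their transpose:
adj(I−A) = Cᵀ =
  [ 0.580625   0.268500   0.196250   0.188000]
  [ 0.275625   0.550000   0.262500   0.203750]
  [ 0.220000   0.116250   0.566250   0.332500]
  [ 0.157500   0.100250   0.150000   0.544500]
det(I−A) = Σ_j (I−A)_1j·C_1j = (0.90)(0.580625) + (-0.40)(0.275625) + (-0.10)(0.220000) + (-0.10)(0.157500) = 0.3745625
(I − A)⁻¹ = adj(I−A) / det(I−A) ≈
  [   1.5501     0.7168     0.5239     0.5019]
  [   0.7359     1.4684     0.7008     0.5440]
  [   0.5874     0.3104     1.5118     0.8877]
  [   0.4205     0.2676     0.4005     1.4537]
First solve x = (I − A)⁻¹ d = adj(I−A)·d / det(I−A); in particular x_C = (0.275625·400 + 0.550000·275 + 0.262500·525 + 0.203750·550) / 0.3745625 = 511.375 / 0.3745625 ≈ 1365.2595.
Intermediate flow from B to C: z_BC = a_BC · x_C = 0.40 × 511.375 / 0.3745625 = 204.55 / 0.3745625 ≈ 546.10.

z_BC = 546.10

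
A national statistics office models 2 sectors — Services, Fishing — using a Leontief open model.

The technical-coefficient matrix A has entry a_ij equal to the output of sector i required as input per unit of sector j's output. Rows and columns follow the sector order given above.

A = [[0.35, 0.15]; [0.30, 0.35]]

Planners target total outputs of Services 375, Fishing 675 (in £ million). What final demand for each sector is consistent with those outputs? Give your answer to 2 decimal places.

I − A =
  [   0.65    -0.15]
  [  -0.30     0.65]
d = (I − A) x:
  d_S = (+0.65)·375 + (-0.15)·675 = 142.50
  d_F = (-0.30)·375 + (+0.65)·675 = 326.25

d_S = 142.50, d_F = 326.25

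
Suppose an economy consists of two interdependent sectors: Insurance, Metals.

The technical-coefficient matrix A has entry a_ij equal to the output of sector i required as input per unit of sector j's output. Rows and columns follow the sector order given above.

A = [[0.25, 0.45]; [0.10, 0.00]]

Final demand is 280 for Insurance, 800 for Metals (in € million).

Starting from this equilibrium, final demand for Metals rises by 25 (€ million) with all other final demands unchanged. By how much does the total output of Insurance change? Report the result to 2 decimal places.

I − A =
  [   0.75    -0.45]
  [  -0.10     1.00]
det(I−A) = (0.75)(1.00) − (-0.45)(-0.10) = 0.7050
adj(I−A) = [[1.00, 0.45], [0.10, 0.75]]
(I − A)⁻¹ = adj(I−A) / det(I−A) ≈
  [   1.4184     0.6383]
  [   0.1418     1.0638]
Δx = (I − A)⁻¹ Δd with Δd having +25 in the Metals component and 0 elsewhere.
So Δx_1 = L_12 · (+25), where L_12 = adj(I−A)_12 / det(I−A) = 0.45 / 0.7050.
Δx_1 = 0.45 × (+25) / 0.7050 = 11.25 / 0.7050 ≈ 15.96.

Δx_1 = 15.96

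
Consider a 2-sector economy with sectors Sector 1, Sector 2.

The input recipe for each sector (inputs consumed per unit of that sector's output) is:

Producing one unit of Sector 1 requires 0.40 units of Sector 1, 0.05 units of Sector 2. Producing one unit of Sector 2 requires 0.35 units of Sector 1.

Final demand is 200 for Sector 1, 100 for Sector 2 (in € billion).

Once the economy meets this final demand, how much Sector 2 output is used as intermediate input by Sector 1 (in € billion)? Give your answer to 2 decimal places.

z_21 = 20.17

I − A =
  [   0.60    -0.35]
  [  -0.05     1.00]
det(I−A) = (0.60)(1.00) − (-0.35)(-0.05) = 0.5825
adj(I−A) = [[1.00, 0.35], [0.05, 0.60]]
(I − A)⁻¹ = adj(I−A) / det(I−A) ≈
  [   1.7167     0.6009]
  [   0.0858     1.0300]
First solve x = (I − A)⁻¹ d = adj(I−A)·d / det(I−A); in particular x_1 = (1.00·200 + 0.35·100) / 0.5825 = 235.00 / 0.5825 ≈ 403.4335.
Intermediate flow from 2 to 1: z_21 = a_21 · x_1 = 0.05 × 235.00 / 0.5825 = 11.75 / 0.5825 ≈ 20.17.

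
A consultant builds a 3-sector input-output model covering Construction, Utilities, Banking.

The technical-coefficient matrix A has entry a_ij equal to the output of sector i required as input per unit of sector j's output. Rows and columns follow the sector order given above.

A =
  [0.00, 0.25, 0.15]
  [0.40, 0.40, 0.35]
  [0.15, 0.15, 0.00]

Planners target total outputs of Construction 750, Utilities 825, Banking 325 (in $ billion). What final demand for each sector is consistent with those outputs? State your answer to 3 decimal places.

d_C = 495.000, d_U = 81.250, d_B = 88.750

I − A =
  [   1.00    -0.25    -0.15]
  [  -0.40     0.60    -0.35]
  [  -0.15    -0.15     1.00]
d = (I − A) x:
  d_C = (+1.00)·750 + (-0.25)·825 + (-0.15)·325 = 495.000
  d_U = (-0.40)·750 + (+0.60)·825 + (-0.35)·325 = 81.250
  d_B = (-0.15)·750 + (-0.15)·825 + (+1.00)·325 = 88.750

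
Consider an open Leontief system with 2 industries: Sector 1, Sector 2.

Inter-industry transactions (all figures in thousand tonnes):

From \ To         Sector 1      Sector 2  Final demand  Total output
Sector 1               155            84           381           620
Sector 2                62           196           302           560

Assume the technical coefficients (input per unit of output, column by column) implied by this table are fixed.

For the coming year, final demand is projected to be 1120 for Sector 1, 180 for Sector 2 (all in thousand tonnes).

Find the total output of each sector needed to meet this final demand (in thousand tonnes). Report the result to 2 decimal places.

x_1 = 1597.88, x_2 = 522.75

Technical coefficients a_ij = z_ij / X_j:
  a_11 = 155/620 = 0.25, a_21 = 62/620 = 0.10
  a_12 = 84/560 = 0.15, a_22 = 196/560 = 0.35
I − A =
  [   0.75    -0.15]
  [  -0.10     0.65]
det(I−A) = (0.75)(0.65) − (-0.15)(-0.10) = 0.4725
adj(I−A) = [[0.65, 0.15], [0.10, 0.75]]
(I − A)⁻¹ = adj(I−A) / det(I−A) ≈
  [   1.3757     0.3175]
  [   0.2116     1.5873]
x = (I − A)⁻¹ d = adj(I−A)·d / det(I−A), with det(I−A) = 0.4725:
  x_1 = (0.65·1120 + 0.15·180) / 0.4725 = 755.00 / 0.4725 ≈ 1597.88
  x_2 = (0.10·1120 + 0.75·180) / 0.4725 = 247.00 / 0.4725 ≈ 522.75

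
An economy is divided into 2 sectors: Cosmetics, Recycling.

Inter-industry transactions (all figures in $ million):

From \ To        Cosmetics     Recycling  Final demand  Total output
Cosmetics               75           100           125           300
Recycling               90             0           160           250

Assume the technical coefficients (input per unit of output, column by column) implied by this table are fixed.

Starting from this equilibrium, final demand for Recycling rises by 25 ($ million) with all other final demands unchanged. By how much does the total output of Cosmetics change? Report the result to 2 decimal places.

Technical coefficients a_ij = z_ij / X_j:
  a_11 = 75/300 = 0.25, a_21 = 90/300 = 0.30
  a_12 = 100/250 = 0.40, a_22 = 0/250 = 0.00
I − A =
  [   0.75    -0.40]
  [  -0.30     1.00]
det(I−A) = (0.75)(1.00) − (-0.40)(-0.30) = 0.6300
adj(I−A) = [[1.00, 0.40], [0.30, 0.75]]
(I − A)⁻¹ = adj(I−A) / det(I−A) ≈
  [   1.5873     0.6349]
  [   0.4762     1.1905]
Δx = (I − A)⁻¹ Δd with Δd having +25 in the Recycling component and 0 elsewhere.
So Δx_1 = L_12 · (+25), where L_12 = adj(I−A)_12 / det(I−A) = 0.40 / 0.6300.
Δx_1 = 0.40 × (+25) / 0.6300 = 10.00 / 0.6300 ≈ 15.87.

Δx_1 = 15.87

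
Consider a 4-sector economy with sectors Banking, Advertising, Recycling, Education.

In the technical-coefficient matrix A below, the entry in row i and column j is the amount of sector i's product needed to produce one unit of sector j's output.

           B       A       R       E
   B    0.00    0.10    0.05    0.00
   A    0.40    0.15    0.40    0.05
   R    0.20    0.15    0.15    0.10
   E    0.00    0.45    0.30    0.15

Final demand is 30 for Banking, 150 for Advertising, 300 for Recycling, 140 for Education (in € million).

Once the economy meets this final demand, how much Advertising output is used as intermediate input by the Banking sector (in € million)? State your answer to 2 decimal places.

z_AB = 43.78

I − A =
  [   1.00    -0.10    -0.05     0.00]
  [  -0.40     0.85    -0.40    -0.05]
  [  -0.20    -0.15     0.85    -0.10]
  [   0.00    -0.45    -0.30     0.85]
Compute the cofactors C_ij = (−1)^(i+j)·(3×3 minor ij) of I−A; the adjugate is their transpose:
adj(I−A) = Cᵀ =
  [ 0.498250   0.077875   0.070500   0.012875]
  [ 0.348000   0.684000   0.372000   0.084000]
  [ 0.209000   0.189500   0.666000   0.089500]
  [ 0.258000   0.429000   0.432000   0.609000]
det(I−A) = Σ_j (I−A)_1j·C_1j = (1.00)(0.498250) + (-0.10)(0.348000) + (-0.05)(0.209000) + (0.00)(0.258000) = 0.4530
(I − A)⁻¹ = adj(I−A) / det(I−A) ≈
  [   1.0999     0.1719     0.1556     0.0284]
  [   0.7682     1.5099     0.8212     0.1854]
  [   0.4614     0.4183     1.4702     0.1976]
  [   0.5695     0.9470     0.9536     1.3444]
First solve x = (I − A)⁻¹ d = adj(I−A)·d / det(I−A); in particular x_B = (0.498250·30 + 0.077875·150 + 0.070500·300 + 0.012875·140) / 0.4530 = 49.58125 / 0.4530 ≈ 109.4509.
Intermediate flow from A to B: z_AB = a_AB · x_B = 0.40 × 49.58125 / 0.4530 = 19.8325 / 0.4530 ≈ 43.78.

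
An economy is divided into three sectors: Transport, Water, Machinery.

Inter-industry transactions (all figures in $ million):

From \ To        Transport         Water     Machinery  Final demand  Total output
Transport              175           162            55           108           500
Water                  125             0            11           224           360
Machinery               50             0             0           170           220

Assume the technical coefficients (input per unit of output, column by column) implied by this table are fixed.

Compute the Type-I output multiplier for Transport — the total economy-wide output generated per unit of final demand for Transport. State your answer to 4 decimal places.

m_T = 2.6556

Technical coefficients a_ij = z_ij / X_j:
  a_TT = 175/500 = 0.35, a_WT = 125/500 = 0.25, a_MT = 50/500 = 0.10
  a_TW = 162/360 = 0.45, a_WW = 0/360 = 0.00, a_MW = 0/360 = 0.00
  a_TM = 55/220 = 0.25, a_WM = 11/220 = 0.05, a_MM = 0/220 = 0.00
I − A =
  [   0.65    -0.45    -0.25]
  [  -0.25     1.00    -0.05]
  [  -0.10     0.00     1.00]
Cofactors of I−A, C_ij = (−1)^(i+j)·(minor ij) (rows/columns in the sector order above):
  C_11 = (1.00)(1.00) − (-0.05)(0.00) = 1.0000
  C_12 = −[(-0.25)(1.00) − (-0.05)(-0.10)] = 0.2550
  C_13 = (-0.25)(0.00) − (1.00)(-0.10) = 0.1000
  C_21 = −[(-0.45)(1.00) − (-0.25)(0.00)] = 0.4500
  C_22 = (0.65)(1.00) − (-0.25)(-0.10) = 0.6250
  C_23 = −[(0.65)(0.00) − (-0.45)(-0.10)] = 0.0450
  C_31 = (-0.45)(-0.05) − (-0.25)(1.00) = 0.2725
  C_32 = −[(0.65)(-0.05) − (-0.25)(-0.25)] = 0.0950
  C_33 = (0.65)(1.00) − (-0.45)(-0.25) = 0.5375
det(I−A) = Σ_j (I−A)_1j·C_1j = (0.65)(1.0000) + (-0.45)(0.2550) + (-0.25)(0.1000) = 0.51025
adj(I−A) = Cᵀ =
  [ 1.0000   0.4500   0.2725]
  [ 0.2550   0.6250   0.0950]
  [ 0.1000   0.0450   0.5375]
(I − A)⁻¹ = adj(I−A) / det(I−A) ≈
  [   1.95982     0.88192     0.53405]
  [   0.49976     1.22489     0.18618]
  [   0.19598     0.08819     1.05341]
The output multiplier for sector j is the column-j sum of the Leontief inverse (I − A)⁻¹ = adj(I−A) / det(I−A).
Column T of adj(I−A): (1.0000, 0.2550, 0.1000); det(I−A) = 0.51025.
m_T = (1.0000 + 0.2550 + 0.1000) / 0.51025 = 1.355 / 0.51025 ≈ 2.6556.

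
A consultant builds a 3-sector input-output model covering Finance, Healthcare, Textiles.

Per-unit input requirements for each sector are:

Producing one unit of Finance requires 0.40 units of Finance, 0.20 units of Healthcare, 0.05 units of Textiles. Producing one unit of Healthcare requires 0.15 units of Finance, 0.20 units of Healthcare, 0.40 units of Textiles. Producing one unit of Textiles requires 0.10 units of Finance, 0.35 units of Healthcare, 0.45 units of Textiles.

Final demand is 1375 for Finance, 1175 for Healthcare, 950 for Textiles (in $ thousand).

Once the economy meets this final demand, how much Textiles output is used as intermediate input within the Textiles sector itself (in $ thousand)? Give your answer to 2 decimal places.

I − A =
  [   0.60    -0.15    -0.10]
  [  -0.20     0.80    -0.35]
  [  -0.05    -0.40     0.55]
Cofactors of I−A, C_ij = (−1)^(i+j)·(minor ij) (rows/columns in the sector order above):
  C_11 = (0.80)(0.55) − (-0.35)(-0.40) = 0.3000
  C_12 = −[(-0.20)(0.55) − (-0.35)(-0.05)] = 0.1275
  C_13 = (-0.20)(-0.40) − (0.80)(-0.05) = 0.1200
  C_21 = −[(-0.15)(0.55) − (-0.10)(-0.40)] = 0.1225
  C_22 = (0.60)(0.55) − (-0.10)(-0.05) = 0.3250
  C_23 = −[(0.60)(-0.40) − (-0.15)(-0.05)] = 0.2475
  C_31 = (-0.15)(-0.35) − (-0.10)(0.80) = 0.1325
  C_32 = −[(0.60)(-0.35) − (-0.10)(-0.20)] = 0.2300
  C_33 = (0.60)(0.80) − (-0.15)(-0.20) = 0.4500
det(I−A) = Σ_j (I−A)_1j·C_1j = (0.60)(0.3000) + (-0.15)(0.1275) + (-0.10)(0.1200) = 0.148875
adj(I−A) = Cᵀ =
  [ 0.3000   0.1225   0.1325]
  [ 0.1275   0.3250   0.2300]
  [ 0.1200   0.2475   0.4500]
(I − A)⁻¹ = adj(I−A) / det(I−A) ≈
  [   2.0151     0.8228     0.8900]
  [   0.8564     2.1830     1.5449]
  [   0.8060     1.6625     3.0227]
First solve x = (I − A)⁻¹ d = adj(I−A)·d / det(I−A); in particular x_3 = (0.1200·1375 + 0.2475·1175 + 0.4500·950) / 0.148875 = 883.3125 / 0.148875 ≈ 5933.2494.
Intermediate flow from 3 to 3: z_33 = a_33 · x_3 = 0.45 × 883.3125 / 0.148875 = 397.490625 / 0.148875 ≈ 2669.96.

z_33 = 2669.96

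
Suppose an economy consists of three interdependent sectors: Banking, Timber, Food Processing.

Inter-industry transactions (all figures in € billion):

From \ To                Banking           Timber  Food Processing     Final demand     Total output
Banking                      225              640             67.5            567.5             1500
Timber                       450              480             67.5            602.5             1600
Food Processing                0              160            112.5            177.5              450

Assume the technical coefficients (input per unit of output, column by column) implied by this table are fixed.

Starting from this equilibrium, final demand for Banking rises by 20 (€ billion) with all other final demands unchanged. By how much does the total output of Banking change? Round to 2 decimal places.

Δx_B = 30.09

Technical coefficients a_ij = z_ij / X_j:
  a_BB = 225/1500 = 0.15, a_TB = 450/1500 = 0.30, a_FB = 0/1500 = 0.00
  a_BT = 640/1600 = 0.40, a_TT = 480/1600 = 0.30, a_FT = 160/1600 = 0.10
  a_BF = 67.5/450 = 0.15, a_TF = 67.5/450 = 0.15, a_FF = 112.5/450 = 0.25
I − A =
  [   0.85    -0.40    -0.15]
  [  -0.30     0.70    -0.15]
  [   0.00    -0.10     0.75]
Cofactors of I−A, C_ij = (−1)^(i+j)·(minor ij) (rows/columns in the sector order above):
  C_11 = (0.70)(0.75) − (-0.15)(-0.10) = 0.5100
  C_12 = −[(-0.30)(0.75) − (-0.15)(0.00)] = 0.2250
  C_13 = (-0.30)(-0.10) − (0.70)(0.00) = 0.0300
  C_21 = −[(-0.40)(0.75) − (-0.15)(-0.10)] = 0.3150
  C_22 = (0.85)(0.75) − (-0.15)(0.00) = 0.6375
  C_23 = −[(0.85)(-0.10) − (-0.40)(0.00)] = 0.0850
  C_31 = (-0.40)(-0.15) − (-0.15)(0.70) = 0.1650
  C_32 = −[(0.85)(-0.15) − (-0.15)(-0.30)] = 0.1725
  C_33 = (0.85)(0.70) − (-0.40)(-0.30) = 0.4750
det(I−A) = Σ_j (I−A)_1j·C_1j = (0.85)(0.5100) + (-0.40)(0.2250) + (-0.15)(0.0300) = 0.3390
adj(I−A) = Cᵀ =
  [ 0.5100   0.3150   0.1650]
  [ 0.2250   0.6375   0.1725]
  [ 0.0300   0.0850   0.4750]
(I − A)⁻¹ = adj(I−A) / det(I−A) ≈
  [   1.5044     0.9292     0.4867]
  [   0.6637     1.8805     0.5088]
  [   0.0885     0.2507     1.4012]
Δx = (I − A)⁻¹ Δd with Δd having +20 in the Banking component and 0 elsewhere.
So Δx_B = L_BB · (+20), where L_BB = adj(I−A)_BB / det(I−A) = 0.5100 / 0.3390.
Δx_B = 0.5100 × (+20) / 0.3390 = 10.20 / 0.3390 ≈ 30.09.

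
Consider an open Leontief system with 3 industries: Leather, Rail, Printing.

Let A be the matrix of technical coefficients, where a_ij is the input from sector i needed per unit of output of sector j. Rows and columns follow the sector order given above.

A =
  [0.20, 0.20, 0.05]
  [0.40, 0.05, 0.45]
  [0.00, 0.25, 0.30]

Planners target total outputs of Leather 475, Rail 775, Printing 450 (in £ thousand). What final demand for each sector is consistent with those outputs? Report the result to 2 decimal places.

I − A =
  [   0.80    -0.20    -0.05]
  [  -0.40     0.95    -0.45]
  [   0.00    -0.25     0.70]
d = (I − A) x:
  d_1 = (+0.80)·475 + (-0.20)·775 + (-0.05)·450 = 202.50
  d_2 = (-0.40)·475 + (+0.95)·775 + (-0.45)·450 = 343.75
  d_3 = (+0.00)·475 + (-0.25)·775 + (+0.70)·450 = 121.25

d_1 = 202.50, d_2 = 343.75, d_3 = 121.25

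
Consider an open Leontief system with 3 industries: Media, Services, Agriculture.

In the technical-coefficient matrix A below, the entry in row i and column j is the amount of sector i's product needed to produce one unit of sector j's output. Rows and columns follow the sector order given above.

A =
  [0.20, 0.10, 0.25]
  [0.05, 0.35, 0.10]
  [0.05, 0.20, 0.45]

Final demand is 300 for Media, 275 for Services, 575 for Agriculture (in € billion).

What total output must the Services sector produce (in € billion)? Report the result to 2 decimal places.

x_S = 704.73

I − A =
  [   0.80    -0.10    -0.25]
  [  -0.05     0.65    -0.10]
  [  -0.05    -0.20     0.55]
Cofactors of I−A, C_ij = (−1)^(i+j)·(minor ij) (rows/columns in the sector order above):
  C_11 = (0.65)(0.55) − (-0.10)(-0.20) = 0.3375
  C_12 = −[(-0.05)(0.55) − (-0.10)(-0.05)] = 0.0325
  C_13 = (-0.05)(-0.20) − (0.65)(-0.05) = 0.0425
  C_21 = −[(-0.10)(0.55) − (-0.25)(-0.20)] = 0.1050
  C_22 = (0.80)(0.55) − (-0.25)(-0.05) = 0.4275
  C_23 = −[(0.80)(-0.20) − (-0.10)(-0.05)] = 0.1650
  C_31 = (-0.10)(-0.10) − (-0.25)(0.65) = 0.1725
  C_32 = −[(0.80)(-0.10) − (-0.25)(-0.05)] = 0.0925
  C_33 = (0.80)(0.65) − (-0.10)(-0.05) = 0.5150
det(I−A) = Σ_j (I−A)_1j·C_1j = (0.80)(0.3375) + (-0.10)(0.0325) + (-0.25)(0.0425) = 0.256125
adj(I−A) = Cᵀ =
  [ 0.3375   0.1050   0.1725]
  [ 0.0325   0.4275   0.0925]
  [ 0.0425   0.1650   0.5150]
(I − A)⁻¹ = adj(I−A) / det(I−A) ≈
  [   1.3177     0.4100     0.6735]
  [   0.1269     1.6691     0.3612]
  [   0.1659     0.6442     2.0107]
x = (I − A)⁻¹ d = adj(I−A)·d / det(I−A), with det(I−A) = 0.256125:
  x_M = (0.3375·300 + 0.1050·275 + 0.1725·575) / 0.256125 = 229.3125 / 0.256125 ≈ 895.31
  x_S = (0.0325·300 + 0.4275·275 + 0.0925·575) / 0.256125 = 180.50 / 0.256125 ≈ 704.73
  x_A = (0.0425·300 + 0.1650·275 + 0.5150·575) / 0.256125 = 354.25 / 0.256125 ≈ 1383.11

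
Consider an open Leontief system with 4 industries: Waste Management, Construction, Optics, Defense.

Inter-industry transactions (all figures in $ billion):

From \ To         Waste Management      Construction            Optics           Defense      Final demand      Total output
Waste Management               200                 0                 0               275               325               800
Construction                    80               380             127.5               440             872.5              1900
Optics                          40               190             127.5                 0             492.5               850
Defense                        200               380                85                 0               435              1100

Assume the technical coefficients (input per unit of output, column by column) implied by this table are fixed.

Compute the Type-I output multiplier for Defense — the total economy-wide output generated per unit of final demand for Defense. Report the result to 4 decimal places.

m_4 = 2.4807

Technical coefficients a_ij = z_ij / X_j:
  a_11 = 200/800 = 0.25, a_21 = 80/800 = 0.10, a_31 = 40/800 = 0.05, a_41 = 200/800 = 0.25
  a_12 = 0/1900 = 0.00, a_22 = 380/1900 = 0.20, a_32 = 190/1900 = 0.10, a_42 = 380/1900 = 0.20
  a_13 = 0/850 = 0.00, a_23 = 127.5/850 = 0.15, a_33 = 127.5/850 = 0.15, a_43 = 85/850 = 0.10
  a_14 = 275/1100 = 0.25, a_24 = 440/1100 = 0.40, a_34 = 0/1100 = 0.00, a_44 = 0/1100 = 0.00
I − A =
  [   0.75     0.00     0.00    -0.25]
  [  -0.10     0.80    -0.15    -0.40]
  [  -0.05    -0.10     0.85     0.00]
  [  -0.25    -0.20    -0.10     1.00]
Compute the cofactors C_ij = (−1)^(i+j)·(3×3 minor ij) of I−A; the adjugate is their transpose:
adj(I−A) = Cᵀ =
  [ 0.593000   0.045000   0.027500   0.166250]
  [ 0.179500   0.583125   0.135625   0.278125]
  [ 0.056000   0.071250   0.485000   0.042500]
  [ 0.189750   0.135000   0.082500   0.498750]
det(I−A) = Σ_j (I−A)_1j·C_1j = (0.75)(0.593000) + (0.00)(0.179500) + (0.00)(0.056000) + (-0.25)(0.189750) = 0.3973125
(I − A)⁻¹ = adj(I−A) / det(I−A) ≈
  [   1.49253     0.11326     0.06922     0.41844]
  [   0.45179     1.46767     0.34136     0.70002]
  [   0.14095     0.17933     1.22070     0.10697]
  [   0.47758     0.33978     0.20765     1.25531]
The output multiplier for sector j is the column-j sum of the Leontief inverse (I − A)⁻¹ = adj(I−A) / det(I−A).
Column 4 of adj(I−A): (0.166250, 0.278125, 0.042500, 0.498750); det(I−A) = 0.3973125.
m_4 = (0.166250 + 0.278125 + 0.042500 + 0.498750) / 0.3973125 = 0.985625 / 0.3973125 ≈ 2.4807.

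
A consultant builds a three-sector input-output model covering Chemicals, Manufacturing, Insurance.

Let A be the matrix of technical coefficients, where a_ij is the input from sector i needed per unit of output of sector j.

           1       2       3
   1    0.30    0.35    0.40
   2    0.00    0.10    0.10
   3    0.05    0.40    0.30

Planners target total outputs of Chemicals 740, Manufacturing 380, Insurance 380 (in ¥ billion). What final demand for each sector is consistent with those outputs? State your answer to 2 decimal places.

d_1 = 233.00, d_2 = 304.00, d_3 = 77.00

I − A =
  [   0.70    -0.35    -0.40]
  [   0.00     0.90    -0.10]
  [  -0.05    -0.40     0.70]
d = (I − A) x:
  d_1 = (+0.70)·740 + (-0.35)·380 + (-0.40)·380 = 233.00
  d_2 = (+0.00)·740 + (+0.90)·380 + (-0.10)·380 = 304.00
  d_3 = (-0.05)·740 + (-0.40)·380 + (+0.70)·380 = 77.00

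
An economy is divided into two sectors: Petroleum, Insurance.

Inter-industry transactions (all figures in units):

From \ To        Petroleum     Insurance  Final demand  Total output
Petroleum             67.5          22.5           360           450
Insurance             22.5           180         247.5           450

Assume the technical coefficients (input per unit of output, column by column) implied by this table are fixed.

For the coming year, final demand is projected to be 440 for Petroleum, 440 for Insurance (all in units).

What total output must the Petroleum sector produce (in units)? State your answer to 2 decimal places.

Technical coefficients a_ij = z_ij / X_j:
  a_11 = 67.5/450 = 0.15, a_21 = 22.5/450 = 0.05
  a_12 = 22.5/450 = 0.05, a_22 = 180/450 = 0.40
I − A =
  [   0.85    -0.05]
  [  -0.05     0.60]
det(I−A) = (0.85)(0.60) − (-0.05)(-0.05) = 0.5075
adj(I−A) = [[0.60, 0.05], [0.05, 0.85]]
(I − A)⁻¹ = adj(I−A) / det(I−A) ≈
  [   1.1823     0.0985]
  [   0.0985     1.6749]
x = (I − A)⁻¹ d = adj(I−A)·d / det(I−A), with det(I−A) = 0.5075:
  x_1 = (0.60·440 + 0.05·440) / 0.5075 = 286.00 / 0.5075 ≈ 563.55
  x_2 = (0.05·440 + 0.85·440) / 0.5075 = 396.00 / 0.5075 ≈ 780.30

x_1 = 563.55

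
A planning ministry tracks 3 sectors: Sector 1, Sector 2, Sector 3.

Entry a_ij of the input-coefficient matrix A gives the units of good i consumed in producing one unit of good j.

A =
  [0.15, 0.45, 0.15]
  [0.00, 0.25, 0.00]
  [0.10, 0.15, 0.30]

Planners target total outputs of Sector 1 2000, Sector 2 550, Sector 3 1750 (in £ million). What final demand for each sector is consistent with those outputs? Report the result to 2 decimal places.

I − A =
  [   0.85    -0.45    -0.15]
  [   0.00     0.75     0.00]
  [  -0.10    -0.15     0.70]
d = (I − A) x:
  d_1 = (+0.85)·2000 + (-0.45)·550 + (-0.15)·1750 = 1190.00
  d_2 = (+0.00)·2000 + (+0.75)·550 + (+0.00)·1750 = 412.50
  d_3 = (-0.10)·2000 + (-0.15)·550 + (+0.70)·1750 = 942.50

d_1 = 1190.00, d_2 = 412.50, d_3 = 942.50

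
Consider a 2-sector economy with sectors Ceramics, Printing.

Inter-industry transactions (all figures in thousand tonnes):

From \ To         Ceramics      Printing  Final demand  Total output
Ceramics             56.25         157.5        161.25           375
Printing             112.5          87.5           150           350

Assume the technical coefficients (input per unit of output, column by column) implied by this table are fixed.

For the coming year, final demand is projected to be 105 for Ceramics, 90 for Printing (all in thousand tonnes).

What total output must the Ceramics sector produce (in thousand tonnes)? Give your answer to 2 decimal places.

x_1 = 237.31

Technical coefficients a_ij = z_ij / X_j:
  a_11 = 56.25/375 = 0.15, a_21 = 112.5/375 = 0.30
  a_12 = 157.5/350 = 0.45, a_22 = 87.5/350 = 0.25
I − A =
  [   0.85    -0.45]
  [  -0.30     0.75]
det(I−A) = (0.85)(0.75) − (-0.45)(-0.30) = 0.5025
adj(I−A) = [[0.75, 0.45], [0.30, 0.85]]
(I − A)⁻¹ = adj(I−A) / det(I−A) ≈
  [   1.4925     0.8955]
  [   0.5970     1.6915]
x = (I − A)⁻¹ d = adj(I−A)·d / det(I−A), with det(I−A) = 0.5025:
  x_1 = (0.75·105 + 0.45·90) / 0.5025 = 119.25 / 0.5025 ≈ 237.31
  x_2 = (0.30·105 + 0.85·90) / 0.5025 = 108.00 / 0.5025 ≈ 214.93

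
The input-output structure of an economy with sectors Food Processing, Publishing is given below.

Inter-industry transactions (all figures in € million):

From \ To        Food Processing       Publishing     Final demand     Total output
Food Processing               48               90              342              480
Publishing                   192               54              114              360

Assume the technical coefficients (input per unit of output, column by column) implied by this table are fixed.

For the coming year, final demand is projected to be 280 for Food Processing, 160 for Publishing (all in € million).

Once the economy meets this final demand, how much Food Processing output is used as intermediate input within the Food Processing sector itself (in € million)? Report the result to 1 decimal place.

z_FF = 41.8

Technical coefficients a_ij = z_ij / X_j:
  a_FF = 48/480 = 0.10, a_PF = 192/480 = 0.40
  a_FP = 90/360 = 0.25, a_PP = 54/360 = 0.15
I − A =
  [   0.90    -0.25]
  [  -0.40     0.85]
det(I−A) = (0.90)(0.85) − (-0.25)(-0.40) = 0.6650
adj(I−A) = [[0.85, 0.25], [0.40, 0.90]]
(I − A)⁻¹ = adj(I−A) / det(I−A) ≈
  [   1.2782     0.3759]
  [   0.6015     1.3534]
First solve x = (I − A)⁻¹ d = adj(I−A)·d / det(I−A); in particular x_F = (0.85·280 + 0.25·160) / 0.6650 = 278.00 / 0.6650 ≈ 418.045.
Intermediate flow from F to F: z_FF = a_FF · x_F = 0.10 × 278.00 / 0.6650 = 27.80 / 0.6650 ≈ 41.8.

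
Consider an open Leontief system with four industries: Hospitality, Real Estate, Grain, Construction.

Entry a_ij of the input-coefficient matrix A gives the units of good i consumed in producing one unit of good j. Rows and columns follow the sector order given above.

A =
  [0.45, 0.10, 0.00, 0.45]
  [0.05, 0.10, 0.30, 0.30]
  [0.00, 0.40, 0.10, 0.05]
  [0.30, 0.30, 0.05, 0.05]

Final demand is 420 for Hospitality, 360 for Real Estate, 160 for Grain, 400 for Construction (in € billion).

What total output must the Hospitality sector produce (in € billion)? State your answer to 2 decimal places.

x_1 = 2360.22

I − A =
  [   0.55    -0.10     0.00    -0.45]
  [  -0.05     0.90    -0.30    -0.30]
  [   0.00    -0.40     0.90    -0.05]
  [  -0.30    -0.30    -0.05     0.95]
Compute the cofactors C_ij = (−1)^(i+j)·(3×3 minor ij) of I−A; the adjugate is their transpose:
adj(I−A) = Cᵀ =
  [ 0.561750   0.215750   0.090750   0.339000]
  [ 0.128125   0.347375   0.125625   0.177000]
  [ 0.069250   0.164750   0.278750   0.099500]
  [ 0.221500   0.186500   0.083000   0.375000]
det(I−A) = Σ_j (I−A)_1j·C_1j = (0.55)(0.561750) + (-0.10)(0.128125) + (0.00)(0.069250) + (-0.45)(0.221500) = 0.196475
(I − A)⁻¹ = adj(I−A) / det(I−A) ≈
  [   2.8591     1.0981     0.4619     1.7254]
  [   0.6521     1.7680     0.6394     0.9009]
  [   0.3525     0.8385     1.4188     0.5064]
  [   1.1274     0.9492     0.4224     1.9086]
x = (I − A)⁻¹ d = adj(I−A)·d / det(I−A), with det(I−A) = 0.196475:
  x_1 = (0.561750·420 + 0.215750·360 + 0.090750·160 + 0.339000·400) / 0.196475 = 463.725 / 0.196475 ≈ 2360.22
  x_2 = (0.128125·420 + 0.347375·360 + 0.125625·160 + 0.177000·400) / 0.196475 = 269.7675 / 0.196475 ≈ 1373.04
  x_3 = (0.069250·420 + 0.164750·360 + 0.278750·160 + 0.099500·400) / 0.196475 = 172.795 / 0.196475 ≈ 879.48
  x_4 = (0.221500·420 + 0.186500·360 + 0.083000·160 + 0.375000·400) / 0.196475 = 323.45 / 0.196475 ≈ 1646.27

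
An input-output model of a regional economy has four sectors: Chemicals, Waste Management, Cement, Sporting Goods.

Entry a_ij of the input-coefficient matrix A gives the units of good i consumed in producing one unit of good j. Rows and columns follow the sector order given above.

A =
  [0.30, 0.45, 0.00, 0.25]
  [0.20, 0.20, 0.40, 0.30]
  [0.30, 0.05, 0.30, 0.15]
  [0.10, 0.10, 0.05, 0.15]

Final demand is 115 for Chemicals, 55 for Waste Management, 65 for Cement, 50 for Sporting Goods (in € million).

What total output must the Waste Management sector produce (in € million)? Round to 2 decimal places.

x_2 = 486.88

I − A =
  [   0.70    -0.45     0.00    -0.25]
  [  -0.20     0.80    -0.40    -0.30]
  [  -0.30    -0.05     0.70    -0.15]
  [  -0.10    -0.10    -0.05     0.85]
Compute the cofactors C_ij = (−1)^(i+j)·(3×3 minor ij) of I−A; the adjugate is their transpose:
adj(I−A) = Cᵀ =
  [ 0.42525   0.28250   0.17975   0.25650]
  [ 0.25100   0.39000   0.24100   0.25400]
  [ 0.22000   0.16800   0.34000   0.18400]
  [ 0.09250   0.08900   0.06950   0.26100]
det(I−A) = Σ_j (I−A)_1j·C_1j = (0.70)(0.42525) + (-0.45)(0.25100) + (0.00)(0.22000) + (-0.25)(0.09250) = 0.1616
(I − A)⁻¹ = adj(I−A) / det(I−A) ≈
  [   2.6315     1.7481     1.1123     1.5873]
  [   1.5532     2.4134     1.4913     1.5718]
  [   1.3614     1.0396     2.1040     1.1386]
  [   0.5724     0.5507     0.4301     1.6151]
x = (I − A)⁻¹ d = adj(I−A)·d / det(I−A), with det(I−A) = 0.1616:
  x_1 = (0.42525·115 + 0.28250·55 + 0.17975·65 + 0.25650·50) / 0.1616 = 88.95 / 0.1616 ≈ 550.43
  x_2 = (0.25100·115 + 0.39000·55 + 0.24100·65 + 0.25400·50) / 0.1616 = 78.68 / 0.1616 ≈ 486.88
  x_3 = (0.22000·115 + 0.16800·55 + 0.34000·65 + 0.18400·50) / 0.1616 = 65.84 / 0.1616 ≈ 407.43
  x_4 = (0.09250·115 + 0.08900·55 + 0.06950·65 + 0.26100·50) / 0.1616 = 33.10 / 0.1616 ≈ 204.83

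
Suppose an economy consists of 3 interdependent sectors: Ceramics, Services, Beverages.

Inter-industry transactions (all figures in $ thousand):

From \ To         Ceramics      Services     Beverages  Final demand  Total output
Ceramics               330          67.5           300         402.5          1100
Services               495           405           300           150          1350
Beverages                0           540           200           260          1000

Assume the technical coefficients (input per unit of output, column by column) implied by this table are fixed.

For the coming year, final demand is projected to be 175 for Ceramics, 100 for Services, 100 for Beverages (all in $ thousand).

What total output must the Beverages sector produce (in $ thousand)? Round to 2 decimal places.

x_B = 450.21

Technical coefficients a_ij = z_ij / X_j:
  a_CC = 330/1100 = 0.30, a_SC = 495/1100 = 0.45, a_BC = 0/1100 = 0.00
  a_CS = 67.5/1350 = 0.05, a_SS = 405/1350 = 0.30, a_BS = 540/1350 = 0.40
  a_CB = 300/1000 = 0.30, a_SB = 300/1000 = 0.30, a_BB = 200/1000 = 0.20
I − A =
  [   0.70    -0.05    -0.30]
  [  -0.45     0.70    -0.30]
  [   0.00    -0.40     0.80]
Cofactors of I−A, C_ij = (−1)^(i+j)·(minor ij) (rows/columns in the sector order above):
  C_11 = (0.70)(0.80) − (-0.30)(-0.40) = 0.4400
  C_12 = −[(-0.45)(0.80) − (-0.30)(0.00)] = 0.3600
  C_13 = (-0.45)(-0.40) − (0.70)(0.00) = 0.1800
  C_21 = −[(-0.05)(0.80) − (-0.30)(-0.40)] = 0.1600
  C_22 = (0.70)(0.80) − (-0.30)(0.00) = 0.5600
  C_23 = −[(0.70)(-0.40) − (-0.05)(0.00)] = 0.2800
  C_31 = (-0.05)(-0.30) − (-0.30)(0.70) = 0.2250
  C_32 = −[(0.70)(-0.30) − (-0.30)(-0.45)] = 0.3450
  C_33 = (0.70)(0.70) − (-0.05)(-0.45) = 0.4675
det(I−A) = Σ_j (I−A)_1j·C_1j = (0.70)(0.4400) + (-0.05)(0.3600) + (-0.30)(0.1800) = 0.2360
adj(I−A) = Cᵀ =
  [ 0.4400   0.1600   0.2250]
  [ 0.3600   0.5600   0.3450]
  [ 0.1800   0.2800   0.4675]
(I − A)⁻¹ = adj(I−A) / det(I−A) ≈
  [   1.8644     0.6780     0.9534]
  [   1.5254     2.3729     1.4619]
  [   0.7627     1.1864     1.9809]
x = (I − A)⁻¹ d = adj(I−A)·d / det(I−A), with det(I−A) = 0.2360:
  x_C = (0.4400·175 + 0.1600·100 + 0.2250·100) / 0.2360 = 115.50 / 0.2360 ≈ 489.41
  x_S = (0.3600·175 + 0.5600·100 + 0.3450·100) / 0.2360 = 153.50 / 0.2360 ≈ 650.42
  x_B = (0.1800·175 + 0.2800·100 + 0.4675·100) / 0.2360 = 106.25 / 0.2360 ≈ 450.21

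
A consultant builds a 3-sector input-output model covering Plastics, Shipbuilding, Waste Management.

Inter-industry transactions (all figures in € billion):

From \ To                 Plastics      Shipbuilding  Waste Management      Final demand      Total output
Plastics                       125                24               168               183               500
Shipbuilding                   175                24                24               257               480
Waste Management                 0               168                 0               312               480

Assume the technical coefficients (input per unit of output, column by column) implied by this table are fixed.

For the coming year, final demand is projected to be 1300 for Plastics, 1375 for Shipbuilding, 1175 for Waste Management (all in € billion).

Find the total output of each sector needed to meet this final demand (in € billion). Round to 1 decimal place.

x_1 = 2884.3, x_2 = 2620.1, x_3 = 2092.0

Technical coefficients a_ij = z_ij / X_j:
  a_11 = 125/500 = 0.25, a_21 = 175/500 = 0.35, a_31 = 0/500 = 0.00
  a_12 = 24/480 = 0.05, a_22 = 24/480 = 0.05, a_32 = 168/480 = 0.35
  a_13 = 168/480 = 0.35, a_23 = 24/480 = 0.05, a_33 = 0/480 = 0.00
I − A =
  [   0.75    -0.05    -0.35]
  [  -0.35     0.95    -0.05]
  [   0.00    -0.35     1.00]
Cofactors of I−A, C_ij = (−1)^(i+j)·(minor ij) (rows/columns in the sector order above):
  C_11 = (0.95)(1.00) − (-0.05)(-0.35) = 0.9325
  C_12 = −[(-0.35)(1.00) − (-0.05)(0.00)] = 0.3500
  C_13 = (-0.35)(-0.35) − (0.95)(0.00) = 0.1225
  C_21 = −[(-0.05)(1.00) − (-0.35)(-0.35)] = 0.1725
  C_22 = (0.75)(1.00) − (-0.35)(0.00) = 0.7500
  C_23 = −[(0.75)(-0.35) − (-0.05)(0.00)] = 0.2625
  C_31 = (-0.05)(-0.05) − (-0.35)(0.95) = 0.3350
  C_32 = −[(0.75)(-0.05) − (-0.35)(-0.35)] = 0.1600
  C_33 = (0.75)(0.95) − (-0.05)(-0.35) = 0.6950
det(I−A) = Σ_j (I−A)_1j·C_1j = (0.75)(0.9325) + (-0.05)(0.3500) + (-0.35)(0.1225) = 0.6390
adj(I−A) = Cᵀ =
  [ 0.9325   0.1725   0.3350]
  [ 0.3500   0.7500   0.1600]
  [ 0.1225   0.2625   0.6950]
(I − A)⁻¹ = adj(I−A) / det(I−A) ≈
  [   1.4593     0.2700     0.5243]
  [   0.5477     1.1737     0.2504]
  [   0.1917     0.4108     1.0876]
x = (I − A)⁻¹ d = adj(I−A)·d / det(I−A), with det(I−A) = 0.6390:
  x_1 = (0.9325·1300 + 0.1725·1375 + 0.3350·1175) / 0.6390 = 1843.0625 / 0.6390 ≈ 2884.3
  x_2 = (0.3500·1300 + 0.7500·1375 + 0.1600·1175) / 0.6390 = 1674.25 / 0.6390 ≈ 2620.1
  x_3 = (0.1225·1300 + 0.2625·1375 + 0.6950·1175) / 0.6390 = 1336.8125 / 0.6390 ≈ 2092.0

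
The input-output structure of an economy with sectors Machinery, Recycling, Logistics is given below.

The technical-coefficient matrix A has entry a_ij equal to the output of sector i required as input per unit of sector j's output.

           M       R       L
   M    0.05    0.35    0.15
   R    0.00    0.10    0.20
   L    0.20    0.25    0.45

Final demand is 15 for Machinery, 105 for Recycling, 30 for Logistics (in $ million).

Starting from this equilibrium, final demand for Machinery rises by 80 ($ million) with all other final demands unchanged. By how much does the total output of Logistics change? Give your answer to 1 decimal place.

Δx_L = 37.7

I − A =
  [   0.95    -0.35    -0.15]
  [   0.00     0.90    -0.20]
  [  -0.20    -0.25     0.55]
Cofactors of I−A, C_ij = (−1)^(i+j)·(minor ij) (rows/columns in the sector order above):
  C_11 = (0.90)(0.55) − (-0.20)(-0.25) = 0.4450
  C_12 = −[(0.00)(0.55) − (-0.20)(-0.20)] = 0.0400
  C_13 = (0.00)(-0.25) − (0.90)(-0.20) = 0.1800
  C_21 = −[(-0.35)(0.55) − (-0.15)(-0.25)] = 0.2300
  C_22 = (0.95)(0.55) − (-0.15)(-0.20) = 0.4925
  C_23 = −[(0.95)(-0.25) − (-0.35)(-0.20)] = 0.3075
  C_31 = (-0.35)(-0.20) − (-0.15)(0.90) = 0.2050
  C_32 = −[(0.95)(-0.20) − (-0.15)(0.00)] = 0.1900
  C_33 = (0.95)(0.90) − (-0.35)(0.00) = 0.8550
det(I−A) = Σ_j (I−A)_1j·C_1j = (0.95)(0.4450) + (-0.35)(0.0400) + (-0.15)(0.1800) = 0.38175
adj(I−A) = Cᵀ =
  [ 0.4450   0.2300   0.2050]
  [ 0.0400   0.4925   0.1900]
  [ 0.1800   0.3075   0.8550]
(I − A)⁻¹ = adj(I−A) / det(I−A) ≈
  [   1.1657     0.6025     0.5370]
  [   0.1048     1.2901     0.4977]
  [   0.4715     0.8055     2.2397]
Δx = (I − A)⁻¹ Δd with Δd having +80 in the Machinery component and 0 elsewhere.
So Δx_L = L_LM · (+80), where L_LM = adj(I−A)_LM / det(I−A) = 0.1800 / 0.38175.
Δx_L = 0.1800 × (+80) / 0.38175 = 14.40 / 0.38175 ≈ 37.7.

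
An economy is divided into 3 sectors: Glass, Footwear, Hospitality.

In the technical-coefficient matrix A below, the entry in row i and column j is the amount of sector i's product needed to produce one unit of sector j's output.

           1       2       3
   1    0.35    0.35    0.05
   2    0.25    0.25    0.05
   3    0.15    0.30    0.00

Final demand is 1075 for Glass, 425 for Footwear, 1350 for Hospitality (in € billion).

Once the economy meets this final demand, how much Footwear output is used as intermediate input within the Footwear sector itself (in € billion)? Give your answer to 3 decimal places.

I − A =
  [   0.65    -0.35    -0.05]
  [  -0.25     0.75    -0.05]
  [  -0.15    -0.30     1.00]
Cofactors of I−A, C_ij = (−1)^(i+j)·(minor ij) (rows/columns in the sector order above):
  C_11 = (0.75)(1.00) − (-0.05)(-0.30) = 0.7350
  C_12 = −[(-0.25)(1.00) − (-0.05)(-0.15)] = 0.2575
  C_13 = (-0.25)(-0.30) − (0.75)(-0.15) = 0.1875
  C_21 = −[(-0.35)(1.00) − (-0.05)(-0.30)] = 0.3650
  C_22 = (0.65)(1.00) − (-0.05)(-0.15) = 0.6425
  C_23 = −[(0.65)(-0.30) − (-0.35)(-0.15)] = 0.2475
  C_31 = (-0.35)(-0.05) − (-0.05)(0.75) = 0.0550
  C_32 = −[(0.65)(-0.05) − (-0.05)(-0.25)] = 0.0450
  C_33 = (0.65)(0.75) − (-0.35)(-0.25) = 0.4000
det(I−A) = Σ_j (I−A)_1j·C_1j = (0.65)(0.7350) + (-0.35)(0.2575) + (-0.05)(0.1875) = 0.37825
adj(I−A) = Cᵀ =
  [ 0.7350   0.3650   0.0550]
  [ 0.2575   0.6425   0.0450]
  [ 0.1875   0.2475   0.4000]
(I − A)⁻¹ = adj(I−A) / det(I−A) ≈
  [   1.9432     0.9650     0.1454]
  [   0.6808     1.6986     0.1190]
  [   0.4957     0.6543     1.0575]
First solve x = (I − A)⁻¹ d = adj(I−A)·d / det(I−A); in particular x_2 = (0.2575·1075 + 0.6425·425 + 0.0450·1350) / 0.37825 = 610.625 / 0.37825 ≈ 1614.34237.
Intermediate flow from 2 to 2: z_22 = a_22 · x_2 = 0.25 × 610.625 / 0.37825 = 152.65625 / 0.37825 ≈ 403.586.

z_22 = 403.586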